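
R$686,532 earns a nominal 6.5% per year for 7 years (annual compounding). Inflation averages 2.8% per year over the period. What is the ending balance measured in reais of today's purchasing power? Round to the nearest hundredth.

R$879,338.80

Nominal value at maturity: R$686,532 × (1 + 6.5%)^7 ≈ R$1,066,861.49.
Price-level factor over 7 years: (1 + 2.8%)^7 ≈ 1.2132541978.
Dividing the nominal maturity value by the price-level factor gives the value in today's money.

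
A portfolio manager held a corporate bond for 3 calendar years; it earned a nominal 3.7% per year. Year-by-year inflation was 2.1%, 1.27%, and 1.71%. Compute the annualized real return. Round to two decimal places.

Cumulative inflation factor: 1.021 × 1.0127 × 1.0171 ≈ 1.05165.
Nominal growth factor: 1.11516. Real growth factor = 1.11516 / 1.05165 ≈ 1.06039.
Annualized: 1.06039^(1/3) − 1 ≈ 0.01974.

1.97%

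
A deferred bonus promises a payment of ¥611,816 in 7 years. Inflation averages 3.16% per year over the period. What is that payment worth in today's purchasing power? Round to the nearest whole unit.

¥492,087

Price-level factor over 7 years: (1 + 3.16%)^7 ≈ 1.2433097353.
Purchasing power today: ¥611,816 divided by that factor.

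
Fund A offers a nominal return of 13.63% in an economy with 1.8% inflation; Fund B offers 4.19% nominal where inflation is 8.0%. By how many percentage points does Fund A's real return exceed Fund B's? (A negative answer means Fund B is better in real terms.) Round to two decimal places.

15.15

Fund A real return: 1.1363/1.018 − 1 = 11.621%.
Fund B real return: 1.0419/1.080 − 1 = -3.528%.
Difference: 11.621 − (-3.528) = 15.149 pp.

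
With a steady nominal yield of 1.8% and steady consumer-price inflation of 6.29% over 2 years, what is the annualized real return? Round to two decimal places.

-4.22%

With constant rates the annual real return is the same each year: (1+1.8%)/(1+6.29%) − 1 = -0.04224.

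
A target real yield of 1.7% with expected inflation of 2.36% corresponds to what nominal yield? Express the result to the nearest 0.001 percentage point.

4.100%

By the Fisher equation, 1 + r_nom = (1 + 1.7%)(1 + 2.36%) = 1.017 × 1.0236 = 1.0410012.
So r_nom = 4.10012%.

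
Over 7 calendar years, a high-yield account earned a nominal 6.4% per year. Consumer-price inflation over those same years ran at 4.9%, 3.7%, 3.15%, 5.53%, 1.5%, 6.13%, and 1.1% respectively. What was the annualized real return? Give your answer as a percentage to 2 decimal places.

Cumulative inflation factor: 1.049 × 1.037 × 1.0315 × 1.0553 × 1.015 × 1.0613 × 1.011 ≈ 1.28960.
Nominal growth factor: 1.54380. Real growth factor = 1.54380 / 1.28960 ≈ 1.19712.
Annualized: 1.19712^(1/7) − 1 ≈ 0.02604.

2.60%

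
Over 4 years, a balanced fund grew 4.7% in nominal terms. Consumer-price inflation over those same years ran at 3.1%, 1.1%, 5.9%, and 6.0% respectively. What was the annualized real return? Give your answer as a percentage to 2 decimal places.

-2.74%

Cumulative inflation factor: 1.031 × 1.011 × 1.059 × 1.060 ≈ 1.17007.
Nominal growth factor: 1.04700. Real growth factor = 1.04700 / 1.17007 ≈ 0.89482.
Annualized: 0.89482^(1/4) − 1 ≈ -0.02740.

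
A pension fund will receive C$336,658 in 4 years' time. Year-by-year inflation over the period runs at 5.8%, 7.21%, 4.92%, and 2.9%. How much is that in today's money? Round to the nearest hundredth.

Price-level factor over 4 years: 1.058 × 1.0721 × 1.0492 × 1.029 ≈ 1.2246010300.
Purchasing power today: C$336,658 divided by that factor.

C$274,912.39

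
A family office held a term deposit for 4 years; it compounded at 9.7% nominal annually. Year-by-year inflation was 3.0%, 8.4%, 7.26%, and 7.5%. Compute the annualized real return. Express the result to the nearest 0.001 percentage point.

Cumulative inflation factor: 1.030 × 1.084 × 1.0726 × 1.075 ≈ 1.28740.
Nominal growth factor: 1.44819. Real growth factor = 1.44819 / 1.28740 ≈ 1.12490.
Annualized: 1.12490^(1/4) − 1 ≈ 0.02986.

2.986%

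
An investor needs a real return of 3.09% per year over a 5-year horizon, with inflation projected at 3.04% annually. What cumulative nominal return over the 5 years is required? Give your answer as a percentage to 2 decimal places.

35.24%

Required annual nominal rate: (1+3.09%)(1+3.04%) − 1 = 6.223936%.
Cumulative over 5 years: (1 + 0.06223936)^5 − 1 ≈ 0.35242.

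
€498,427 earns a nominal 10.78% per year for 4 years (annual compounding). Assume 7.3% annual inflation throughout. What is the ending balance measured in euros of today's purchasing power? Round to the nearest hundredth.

€566,302.03

Nominal value at maturity: €498,427 × (1 + 10.78%)^4 ≈ €750,666.45.
Price-level factor over 4 years: (1 + 7.3%)^4 ≈ 1.3255584662.
Dividing the nominal maturity value by the price-level factor gives the value in today's money.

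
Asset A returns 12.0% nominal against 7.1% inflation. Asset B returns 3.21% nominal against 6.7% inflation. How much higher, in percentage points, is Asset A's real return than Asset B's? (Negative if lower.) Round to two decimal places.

Asset A real return: 1.120/1.071 − 1 = 4.575%.
Asset B real return: 1.0321/1.067 − 1 = -3.271%.
Difference: 4.575 − (-3.271) = 7.846 pp.

7.85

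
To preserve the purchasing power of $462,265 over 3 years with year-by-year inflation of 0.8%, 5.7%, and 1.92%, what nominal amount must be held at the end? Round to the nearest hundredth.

Cumulative price-level factor: 1.008 × 1.057 × 1.0192 = 1.0859127552.
Multiplying $462,265 by the price-level factor gives the future nominal sum.

$501,979.46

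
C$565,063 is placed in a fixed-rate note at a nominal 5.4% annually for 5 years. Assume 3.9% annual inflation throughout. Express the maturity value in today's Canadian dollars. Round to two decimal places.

Nominal value at maturity: C$565,063 × (1 + 5.4%)^5 ≈ C$735,021.30.
Price-level factor over 5 years: (1 + 3.9%)^5 ≈ 1.2108148474.
The maturity value deflated by that factor is the answer in today's purchasing power.

C$607,046.82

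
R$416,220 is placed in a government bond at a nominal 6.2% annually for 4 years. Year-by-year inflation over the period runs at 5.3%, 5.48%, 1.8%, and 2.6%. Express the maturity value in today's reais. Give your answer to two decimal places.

R$456,380.82

Nominal value at maturity: R$416,220 × (1 + 6.2%)^4 ≈ R$529,445.20.
Price-level factor over 4 years: 1.053 × 1.0548 × 1.018 × 1.026 ≈ 1.1600952033.
Dividing the nominal maturity value by the price-level factor gives the value in today's money.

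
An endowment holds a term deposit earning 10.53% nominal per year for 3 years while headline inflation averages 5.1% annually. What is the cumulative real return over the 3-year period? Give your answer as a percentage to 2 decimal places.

16.31%

The annual real rate is (1+10.53%)/(1+5.1%) − 1 = 5.1665%.
Compounded over 3 years: (1 + 0.051665)^3 − 1 ≈ 0.16314.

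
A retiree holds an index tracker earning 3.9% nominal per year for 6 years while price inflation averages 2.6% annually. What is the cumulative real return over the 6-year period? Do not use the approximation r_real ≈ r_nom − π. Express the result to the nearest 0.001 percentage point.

7.847%

The annual real rate is (1+3.9%)/(1+2.6%) − 1 = 1.2671%.
Compounded over 6 years: (1 + 0.012671)^6 − 1 ≈ 0.07847.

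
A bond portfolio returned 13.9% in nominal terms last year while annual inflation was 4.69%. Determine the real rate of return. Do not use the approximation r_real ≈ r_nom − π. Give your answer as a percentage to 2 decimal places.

Real return via the Fisher equation: (1 + 13.9%)/(1 + 4.69%) − 1 = 1.139/1.0469 − 1 ≈ 0.08797.

8.80%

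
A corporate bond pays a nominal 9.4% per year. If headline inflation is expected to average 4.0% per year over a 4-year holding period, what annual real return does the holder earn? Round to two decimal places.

With constant rates the annual real return is the same each year: (1+9.4%)/(1+4.0%) − 1 = 0.05192.

5.19%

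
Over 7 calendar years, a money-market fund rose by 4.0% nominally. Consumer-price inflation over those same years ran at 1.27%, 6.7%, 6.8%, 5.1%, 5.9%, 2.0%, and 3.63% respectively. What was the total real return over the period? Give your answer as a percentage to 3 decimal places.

Cumulative inflation factor: 1.0127 × 1.067 × 1.068 × 1.051 × 1.059 × 1.020 × 1.0363 ≈ 1.35769.
Nominal growth factor: 1.04000. Real growth factor = 1.04000 / 1.35769 ≈ 0.76601.
Total real return ≈ -23.3993%.

-23.399%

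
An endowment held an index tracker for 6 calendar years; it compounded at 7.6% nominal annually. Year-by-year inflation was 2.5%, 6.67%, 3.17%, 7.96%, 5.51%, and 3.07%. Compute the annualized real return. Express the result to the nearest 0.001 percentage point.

2.678%

Cumulative inflation factor: 1.025 × 1.0667 × 1.0317 × 1.0796 × 1.0551 × 1.0307 ≈ 1.32437.
Nominal growth factor: 1.55194. Real growth factor = 1.55194 / 1.32437 ≈ 1.17183.
Annualized: 1.17183^(1/6) − 1 ≈ 0.02678.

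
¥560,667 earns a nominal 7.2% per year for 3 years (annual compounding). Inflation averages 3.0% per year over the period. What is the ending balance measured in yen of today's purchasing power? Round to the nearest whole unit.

¥632,088

Nominal value at maturity: ¥560,667 × (1 + 7.2%)^3 ≈ ¥690,700.
Price-level factor over 3 years: (1 + 3.0%)^3 = 1.092727.
Dividing the nominal maturity value by the price-level factor gives the value in today's money.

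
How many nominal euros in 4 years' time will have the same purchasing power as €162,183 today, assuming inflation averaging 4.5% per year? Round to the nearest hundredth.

Cumulative price-level factor: (1+4.5%)^4 ≈ 1.1925186006.
The nominal amount required is €162,183 scaled up by that factor.

€193,406.24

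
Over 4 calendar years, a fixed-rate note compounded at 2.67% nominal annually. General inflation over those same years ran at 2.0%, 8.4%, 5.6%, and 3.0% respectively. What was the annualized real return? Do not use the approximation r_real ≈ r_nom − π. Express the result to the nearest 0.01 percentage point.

-1.96%

Cumulative inflation factor: 1.020 × 1.084 × 1.056 × 1.030 ≈ 1.20263.
Nominal growth factor: 1.11115. Real growth factor = 1.11115 / 1.20263 ≈ 0.92394.
Annualized: 0.92394^(1/4) − 1 ≈ -0.01958.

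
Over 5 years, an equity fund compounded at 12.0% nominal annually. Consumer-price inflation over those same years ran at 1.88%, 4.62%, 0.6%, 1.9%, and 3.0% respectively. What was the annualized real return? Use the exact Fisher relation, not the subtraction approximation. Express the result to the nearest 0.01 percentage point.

9.38%

Cumulative inflation factor: 1.0188 × 1.0462 × 1.006 × 1.019 × 1.030 ≈ 1.12542.
Nominal growth factor: 1.76234. Real growth factor = 1.76234 / 1.12542 ≈ 1.56595.
Annualized: 1.56595^(1/5) − 1 ≈ 0.09384.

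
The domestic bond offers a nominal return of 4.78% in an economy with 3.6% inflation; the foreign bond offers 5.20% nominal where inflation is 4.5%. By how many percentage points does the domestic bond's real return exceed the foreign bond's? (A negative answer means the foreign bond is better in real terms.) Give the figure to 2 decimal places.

The domestic bond real return: 1.0478/1.036 − 1 = 1.139%.
The foreign bond real return: 1.0520/1.045 − 1 = 0.670%.
Difference: 1.139 − 0.670 = 0.469 pp.

0.47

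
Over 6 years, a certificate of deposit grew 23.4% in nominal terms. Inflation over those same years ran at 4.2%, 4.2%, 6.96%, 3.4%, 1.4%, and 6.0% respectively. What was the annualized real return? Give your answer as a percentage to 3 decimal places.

Cumulative inflation factor: 1.042 × 1.042 × 1.0696 × 1.034 × 1.014 × 1.060 ≈ 1.29069.
Nominal growth factor: 1.23400. Real growth factor = 1.23400 / 1.29069 ≈ 0.95608.
Annualized: 0.95608^(1/6) − 1 ≈ -0.00746.

-0.746%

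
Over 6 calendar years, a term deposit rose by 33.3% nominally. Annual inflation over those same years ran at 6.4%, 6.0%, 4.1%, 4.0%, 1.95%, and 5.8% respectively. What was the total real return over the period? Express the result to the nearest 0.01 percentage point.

Cumulative inflation factor: 1.064 × 1.060 × 1.041 × 1.040 × 1.0195 × 1.058 ≈ 1.31706.
Nominal growth factor: 1.33300. Real growth factor = 1.33300 / 1.31706 ≈ 1.01211.
Total real return ≈ 1.2105%.

1.21%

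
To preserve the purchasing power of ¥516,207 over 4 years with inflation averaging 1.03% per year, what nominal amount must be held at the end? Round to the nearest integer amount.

Cumulative price-level factor: (1+1.03%)^4 ≈ 1.0418409222.
The nominal amount required is ¥516,207 scaled up by that factor.

¥537,806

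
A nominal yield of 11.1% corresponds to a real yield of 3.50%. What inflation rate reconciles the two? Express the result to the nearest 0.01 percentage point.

From (1+r_nom) = (1+r_real)(1+π), we get 1+π = (1 + 11.1%)/(1 + 3.50%) = 1.111/1.0350 ≈ 1.07343.
So π ≈ 7.3430%.

7.34%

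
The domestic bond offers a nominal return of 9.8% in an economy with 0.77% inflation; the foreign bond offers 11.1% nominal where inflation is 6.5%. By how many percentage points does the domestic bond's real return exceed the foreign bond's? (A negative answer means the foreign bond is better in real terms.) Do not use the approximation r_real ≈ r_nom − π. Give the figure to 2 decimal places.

The domestic bond real return: 1.098/1.0077 − 1 = 8.961%.
The foreign bond real return: 1.111/1.065 − 1 = 4.319%.
Difference: 8.961 − 4.319 = 4.642 pp.

4.64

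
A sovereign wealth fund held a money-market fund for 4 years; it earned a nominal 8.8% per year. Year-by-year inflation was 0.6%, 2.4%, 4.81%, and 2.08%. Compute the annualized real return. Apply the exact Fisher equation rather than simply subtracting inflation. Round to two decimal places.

Cumulative inflation factor: 1.006 × 1.024 × 1.0481 × 1.0208 ≈ 1.10215.
Nominal growth factor: 1.40125. Real growth factor = 1.40125 / 1.10215 ≈ 1.27138.
Annualized: 1.27138^(1/4) − 1 ≈ 0.06186.

6.19%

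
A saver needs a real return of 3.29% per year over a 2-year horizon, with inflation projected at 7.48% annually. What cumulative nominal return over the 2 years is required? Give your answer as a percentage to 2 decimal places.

Required annual nominal rate: (1+3.29%)(1+7.48%) − 1 = 11.016092%.
Cumulative over 2 years: (1 + 0.11016092)^2 − 1 ≈ 0.23246.

23.25%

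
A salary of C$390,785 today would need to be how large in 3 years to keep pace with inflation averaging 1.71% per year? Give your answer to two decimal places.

C$411,177.03

Cumulative price-level factor: (1+1.71%)^3 ≈ 1.0521822302.
The nominal amount required is C$390,785 scaled up by that factor.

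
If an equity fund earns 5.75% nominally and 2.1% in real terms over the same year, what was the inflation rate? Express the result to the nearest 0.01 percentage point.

From (1+r_nom) = (1+r_real)(1+π), we get 1+π = (1 + 5.75%)/(1 + 2.1%) = 1.0575/1.021 ≈ 1.03575.
So π ≈ 3.5749%.

3.57%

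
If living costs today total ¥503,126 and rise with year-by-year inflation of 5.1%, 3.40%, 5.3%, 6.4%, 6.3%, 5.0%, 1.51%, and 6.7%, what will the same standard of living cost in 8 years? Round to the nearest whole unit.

Cumulative price-level factor: 1.051 × 1.0340 × 1.053 × 1.064 × 1.063 × 1.050 × 1.0151 × 1.067 ≈ 1.4719364660.
Multiplying ¥503,126 by the price-level factor gives the future nominal sum.

¥740,570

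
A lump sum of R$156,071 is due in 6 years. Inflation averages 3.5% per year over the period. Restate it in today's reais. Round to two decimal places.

Price-level factor over 6 years: (1 + 3.5%)^6 ≈ 1.2292553263.
Purchasing power today: R$156,071 divided by that factor.

R$126,963.86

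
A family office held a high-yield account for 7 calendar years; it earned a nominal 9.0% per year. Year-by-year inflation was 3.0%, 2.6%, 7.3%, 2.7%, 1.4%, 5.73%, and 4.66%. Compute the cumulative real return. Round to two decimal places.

Cumulative inflation factor: 1.030 × 1.026 × 1.073 × 1.027 × 1.014 × 1.0573 × 1.0466 ≈ 1.30669.
Nominal growth factor: 1.82804. Real growth factor = 1.82804 / 1.30669 ≈ 1.39899.
Total real return ≈ 39.8987%.

39.90%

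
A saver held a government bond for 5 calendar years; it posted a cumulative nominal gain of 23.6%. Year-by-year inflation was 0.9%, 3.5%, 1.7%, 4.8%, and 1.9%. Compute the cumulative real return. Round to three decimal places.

8.976%

Cumulative inflation factor: 1.009 × 1.035 × 1.017 × 1.048 × 1.019 ≈ 1.13420.
Nominal growth factor: 1.23600. Real growth factor = 1.23600 / 1.13420 ≈ 1.08976.
Total real return ≈ 8.9759%.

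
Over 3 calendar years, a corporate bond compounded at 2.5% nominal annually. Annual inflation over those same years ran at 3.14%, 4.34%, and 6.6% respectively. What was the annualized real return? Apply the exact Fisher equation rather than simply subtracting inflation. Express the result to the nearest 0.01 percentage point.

Cumulative inflation factor: 1.0314 × 1.0434 × 1.066 ≈ 1.14719.
Nominal growth factor: 1.07689. Real growth factor = 1.07689 / 1.14719 ≈ 0.93872.
Annualized: 0.93872^(1/3) − 1 ≈ -0.02086.

-2.09%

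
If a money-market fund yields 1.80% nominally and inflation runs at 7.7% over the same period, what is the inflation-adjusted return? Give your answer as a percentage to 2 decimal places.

-5.48%

Real return via the Fisher equation: (1 + 1.80%)/(1 + 7.7%) − 1 = 1.0180/1.077 − 1 ≈ -0.05478.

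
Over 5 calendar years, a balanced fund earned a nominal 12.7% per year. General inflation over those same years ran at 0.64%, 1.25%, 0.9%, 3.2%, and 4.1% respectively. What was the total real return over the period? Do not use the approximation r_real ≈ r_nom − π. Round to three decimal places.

Cumulative inflation factor: 1.0064 × 1.0125 × 1.009 × 1.032 × 1.041 ≈ 1.10455.
Nominal growth factor: 1.81811. Real growth factor = 1.81811 / 1.10455 ≈ 1.64601.
Total real return ≈ 64.6009%.

64.601%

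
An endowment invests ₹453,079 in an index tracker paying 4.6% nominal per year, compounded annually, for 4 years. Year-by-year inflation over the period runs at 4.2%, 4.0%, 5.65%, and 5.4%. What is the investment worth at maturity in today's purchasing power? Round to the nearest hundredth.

₹449,458.40

Nominal value at maturity: ₹453,079 × (1 + 4.6%)^4 ≈ ₹542,376.26.
Price-level factor over 4 years: 1.042 × 1.040 × 1.0565 × 1.054 ≈ 1.2067329477.
Dividing the nominal maturity value by the price-level factor gives the value in today's money.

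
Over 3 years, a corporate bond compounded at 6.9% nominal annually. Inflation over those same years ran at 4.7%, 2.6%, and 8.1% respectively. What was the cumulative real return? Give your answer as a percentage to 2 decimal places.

5.20%

Cumulative inflation factor: 1.047 × 1.026 × 1.081 ≈ 1.16123.
Nominal growth factor: 1.22161. Real growth factor = 1.22161 / 1.16123 ≈ 1.05199.
Total real return ≈ 5.1994%.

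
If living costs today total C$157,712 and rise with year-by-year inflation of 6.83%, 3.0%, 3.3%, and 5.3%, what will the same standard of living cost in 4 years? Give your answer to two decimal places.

C$188,766.05

Cumulative price-level factor: 1.0683 × 1.030 × 1.033 × 1.053 ≈ 1.1969035244.
Multiplying C$157,712 by the price-level factor gives the future nominal sum.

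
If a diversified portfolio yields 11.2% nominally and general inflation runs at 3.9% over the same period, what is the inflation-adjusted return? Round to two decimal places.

Real return via the Fisher equation: (1 + 11.2%)/(1 + 3.9%) − 1 = 1.112/1.039 − 1 ≈ 0.07026.

7.03%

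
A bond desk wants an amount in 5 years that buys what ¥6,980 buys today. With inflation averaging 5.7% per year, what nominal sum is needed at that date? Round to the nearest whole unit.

¥9,209

Cumulative price-level factor: (1+5.7%)^5 ≈ 1.3193953117.
The nominal amount required is ¥6,980 scaled up by that factor.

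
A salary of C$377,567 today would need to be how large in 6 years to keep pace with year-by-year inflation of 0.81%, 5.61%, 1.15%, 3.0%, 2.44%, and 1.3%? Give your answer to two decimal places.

C$434,595.09

Cumulative price-level factor: 1.0081 × 1.0561 × 1.0115 × 1.030 × 1.0244 × 1.013 ≈ 1.1510409759.
The nominal amount required is C$377,567 scaled up by that factor.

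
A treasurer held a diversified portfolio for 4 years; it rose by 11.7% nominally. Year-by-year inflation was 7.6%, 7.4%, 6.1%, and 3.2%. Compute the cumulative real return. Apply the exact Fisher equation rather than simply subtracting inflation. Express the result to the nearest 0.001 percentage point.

-11.724%

Cumulative inflation factor: 1.076 × 1.074 × 1.061 × 1.032 ≈ 1.26535.
Nominal growth factor: 1.11700. Real growth factor = 1.11700 / 1.26535 ≈ 0.88276.
Total real return ≈ -11.7242%.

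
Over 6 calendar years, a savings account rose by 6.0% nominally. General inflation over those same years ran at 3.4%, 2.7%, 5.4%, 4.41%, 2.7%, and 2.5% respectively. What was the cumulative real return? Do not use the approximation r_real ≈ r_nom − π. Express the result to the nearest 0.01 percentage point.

Cumulative inflation factor: 1.034 × 1.027 × 1.054 × 1.0441 × 1.027 × 1.025 ≈ 1.23018.
Nominal growth factor: 1.06000. Real growth factor = 1.06000 / 1.23018 ≈ 0.86166.
Total real return ≈ -13.8336%.

-13.83%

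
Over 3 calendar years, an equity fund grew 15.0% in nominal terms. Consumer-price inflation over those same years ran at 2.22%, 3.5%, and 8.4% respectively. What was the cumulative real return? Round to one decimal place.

0.3%

Cumulative inflation factor: 1.0222 × 1.035 × 1.084 ≈ 1.14685.
Nominal growth factor: 1.15000. Real growth factor = 1.15000 / 1.14685 ≈ 1.00275.
Total real return ≈ 0.2749%.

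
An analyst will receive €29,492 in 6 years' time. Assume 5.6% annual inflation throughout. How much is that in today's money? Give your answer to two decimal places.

Price-level factor over 6 years: (1 + 5.6%)^6 ≈ 1.3867031727.
Purchasing power today: €29,492 divided by that factor.

€21,267.71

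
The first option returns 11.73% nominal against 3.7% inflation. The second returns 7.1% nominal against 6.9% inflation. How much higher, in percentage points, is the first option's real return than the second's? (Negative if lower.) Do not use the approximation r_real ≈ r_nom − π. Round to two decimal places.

The first option real return: 1.1173/1.037 − 1 = 7.743%.
The second real return: 1.071/1.069 − 1 = 0.187%.
Difference: 7.743 − 0.187 = 7.556 pp.

7.56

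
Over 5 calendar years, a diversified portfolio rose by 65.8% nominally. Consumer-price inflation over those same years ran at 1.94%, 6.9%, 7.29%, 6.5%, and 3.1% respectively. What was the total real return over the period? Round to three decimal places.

Cumulative inflation factor: 1.0194 × 1.069 × 1.0729 × 1.065 × 1.031 ≈ 1.28378.
Nominal growth factor: 1.65800. Real growth factor = 1.65800 / 1.28378 ≈ 1.29150.
Total real return ≈ 29.1501%.

29.150%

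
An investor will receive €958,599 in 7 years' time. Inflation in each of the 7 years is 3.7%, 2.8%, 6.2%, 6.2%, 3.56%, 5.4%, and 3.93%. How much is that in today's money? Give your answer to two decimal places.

€702,817.37

Price-level factor over 7 years: 1.037 × 1.028 × 1.062 × 1.062 × 1.0356 × 1.054 × 1.0393 ≈ 1.3639375454.
Purchasing power today: €958,599 divided by that factor.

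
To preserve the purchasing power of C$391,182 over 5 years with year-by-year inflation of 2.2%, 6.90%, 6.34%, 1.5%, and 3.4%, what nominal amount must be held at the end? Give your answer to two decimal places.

C$476,969.60

Cumulative price-level factor: 1.022 × 1.0690 × 1.0634 × 1.015 × 1.034 ≈ 1.2193035493.
The nominal amount required is C$391,182 scaled up by that factor.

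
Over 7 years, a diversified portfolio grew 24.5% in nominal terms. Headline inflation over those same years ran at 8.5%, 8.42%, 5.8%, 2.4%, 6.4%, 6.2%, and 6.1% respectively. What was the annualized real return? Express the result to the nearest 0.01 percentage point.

-2.88%

Cumulative inflation factor: 1.085 × 1.0842 × 1.058 × 1.024 × 1.064 × 1.062 × 1.061 ≈ 1.52794.
Nominal growth factor: 1.24500. Real growth factor = 1.24500 / 1.52794 ≈ 0.81482.
Annualized: 0.81482^(1/7) − 1 ≈ -0.02883.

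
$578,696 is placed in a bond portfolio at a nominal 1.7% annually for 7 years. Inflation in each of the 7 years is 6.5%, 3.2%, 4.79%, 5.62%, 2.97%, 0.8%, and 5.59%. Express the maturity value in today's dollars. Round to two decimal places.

$488,436.16

Nominal value at maturity: $578,696 × (1 + 1.7%)^7 ≈ $651,174.15.
Price-level factor over 7 years: 1.065 × 1.032 × 1.0479 × 1.0562 × 1.0297 × 1.008 × 1.0559 ≈ 1.3331816989.
Dividing the nominal maturity value by the price-level factor gives the value in today's money.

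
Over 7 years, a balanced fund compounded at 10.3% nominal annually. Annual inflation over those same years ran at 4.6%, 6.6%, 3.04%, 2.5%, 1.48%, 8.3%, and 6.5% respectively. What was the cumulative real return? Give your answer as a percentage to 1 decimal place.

44.1%

Cumulative inflation factor: 1.046 × 1.066 × 1.0304 × 1.025 × 1.0148 × 1.083 × 1.065 ≈ 1.37841.
Nominal growth factor: 1.98623. Real growth factor = 1.98623 / 1.37841 ≈ 1.44096.
Total real return ≈ 44.0958%.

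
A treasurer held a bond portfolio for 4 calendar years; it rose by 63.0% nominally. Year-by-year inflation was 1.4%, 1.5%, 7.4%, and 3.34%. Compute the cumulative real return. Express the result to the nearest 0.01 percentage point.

42.70%

Cumulative inflation factor: 1.014 × 1.015 × 1.074 × 1.0334 ≈ 1.14229.
Nominal growth factor: 1.63000. Real growth factor = 1.63000 / 1.14229 ≈ 1.42696.
Total real return ≈ 42.6957%.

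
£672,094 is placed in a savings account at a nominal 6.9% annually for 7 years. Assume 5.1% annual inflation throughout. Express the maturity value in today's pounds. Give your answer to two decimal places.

Nominal value at maturity: £672,094 × (1 + 6.9%)^7 ≈ £1,072,195.44.
Price-level factor over 7 years: (1 + 5.1%)^7 ≈ 1.4165079366.
The maturity value deflated by that factor is the answer in today's purchasing power.

£756,928.65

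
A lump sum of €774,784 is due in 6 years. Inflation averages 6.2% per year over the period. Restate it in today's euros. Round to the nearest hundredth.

Price-level factor over 6 years: (1 + 6.2%)^6 ≈ 1.4346537586.
Purchasing power today: €774,784 divided by that factor.

€540,049.47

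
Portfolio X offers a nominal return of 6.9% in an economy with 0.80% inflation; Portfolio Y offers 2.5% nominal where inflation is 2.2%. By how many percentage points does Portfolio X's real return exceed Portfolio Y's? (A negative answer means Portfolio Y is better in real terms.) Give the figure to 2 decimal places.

Portfolio X real return: 1.069/1.0080 − 1 = 6.052%.
Portfolio Y real return: 1.025/1.022 − 1 = 0.294%.
Difference: 6.052 − 0.294 = 5.758 pp.

5.76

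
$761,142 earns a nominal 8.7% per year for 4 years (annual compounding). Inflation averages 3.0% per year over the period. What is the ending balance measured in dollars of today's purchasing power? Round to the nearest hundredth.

Nominal value at maturity: $761,142 × (1 + 8.7%)^4 ≈ $1,062,634.38.
Price-level factor over 4 years: (1 + 3.0%)^4 = 1.12550881.
Dividing the nominal maturity value by the price-level factor gives the value in today's money.

$944,136.88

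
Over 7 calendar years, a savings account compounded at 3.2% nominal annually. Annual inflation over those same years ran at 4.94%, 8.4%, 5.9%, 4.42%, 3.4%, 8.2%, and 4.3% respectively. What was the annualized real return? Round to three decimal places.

Cumulative inflation factor: 1.0494 × 1.084 × 1.059 × 1.0442 × 1.034 × 1.082 × 1.043 ≈ 1.46785.
Nominal growth factor: 1.24669. Real growth factor = 1.24669 / 1.46785 ≈ 0.84933.
Annualized: 0.84933^(1/7) − 1 ≈ -0.02306.

-2.306%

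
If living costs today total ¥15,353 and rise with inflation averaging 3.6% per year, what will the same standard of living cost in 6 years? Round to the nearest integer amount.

¥18,982

Cumulative price-level factor: (1+3.6%)^6 ≈ 1.2363986792.
The nominal amount required is ¥15,353 scaled up by that factor.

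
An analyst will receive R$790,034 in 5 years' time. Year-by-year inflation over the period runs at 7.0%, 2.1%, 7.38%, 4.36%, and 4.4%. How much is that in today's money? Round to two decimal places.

R$618,127.82

Price-level factor over 5 years: 1.070 × 1.021 × 1.0738 × 1.0436 × 1.044 ≈ 1.2781078095.
Purchasing power today: R$790,034 divided by that factor.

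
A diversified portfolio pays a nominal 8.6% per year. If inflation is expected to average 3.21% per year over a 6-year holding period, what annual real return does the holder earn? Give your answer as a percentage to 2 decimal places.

With constant rates the annual real return is the same each year: (1+8.6%)/(1+3.21%) − 1 = 0.05222.

5.22%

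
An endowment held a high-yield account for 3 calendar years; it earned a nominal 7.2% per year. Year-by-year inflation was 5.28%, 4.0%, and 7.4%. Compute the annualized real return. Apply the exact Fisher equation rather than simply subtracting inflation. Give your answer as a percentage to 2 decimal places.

1.56%

Cumulative inflation factor: 1.0528 × 1.040 × 1.074 ≈ 1.17594.
Nominal growth factor: 1.23193. Real growth factor = 1.23193 / 1.17594 ≈ 1.04761.
Annualized: 1.04761^(1/3) − 1 ≈ 0.01563.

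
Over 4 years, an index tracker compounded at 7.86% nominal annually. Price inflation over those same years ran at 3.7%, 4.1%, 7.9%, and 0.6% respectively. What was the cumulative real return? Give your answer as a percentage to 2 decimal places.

15.50%

Cumulative inflation factor: 1.037 × 1.041 × 1.079 × 1.006 ≈ 1.17179.
Nominal growth factor: 1.35345. Real growth factor = 1.35345 / 1.17179 ≈ 1.15503.
Total real return ≈ 15.5029%.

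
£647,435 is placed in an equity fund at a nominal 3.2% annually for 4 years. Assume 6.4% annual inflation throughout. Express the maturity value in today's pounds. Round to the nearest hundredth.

£572,991.86

Nominal value at maturity: £647,435 × (1 + 3.2%)^4 ≈ £734,370.06.
Price-level factor over 4 years: (1 + 6.4%)^4 ≈ 1.2816413532.
The maturity value deflated by that factor is the answer in today's purchasing power.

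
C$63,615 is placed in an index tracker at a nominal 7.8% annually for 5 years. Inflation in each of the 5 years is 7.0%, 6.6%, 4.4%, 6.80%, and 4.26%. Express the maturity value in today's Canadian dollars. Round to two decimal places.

Nominal value at maturity: C$63,615 × (1 + 7.8%)^5 ≈ C$92,609.03.
Price-level factor over 5 years: 1.070 × 1.066 × 1.044 × 1.0680 × 1.0426 ≈ 1.3259600957.
The maturity value deflated by that factor is the answer in today's purchasing power.

C$69,843.00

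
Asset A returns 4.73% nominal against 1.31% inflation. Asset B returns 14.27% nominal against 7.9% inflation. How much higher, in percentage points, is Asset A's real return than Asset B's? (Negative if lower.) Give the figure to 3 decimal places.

-2.528

Asset A real return: 1.0473/1.0131 − 1 = 3.3758%.
Asset B real return: 1.1427/1.079 − 1 = 5.9036%.
Difference: 3.3758 − 5.9036 = -2.5278 pp.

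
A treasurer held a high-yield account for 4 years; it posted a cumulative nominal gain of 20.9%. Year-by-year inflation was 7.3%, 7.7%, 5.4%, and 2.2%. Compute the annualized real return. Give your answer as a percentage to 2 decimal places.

Cumulative inflation factor: 1.073 × 1.077 × 1.054 × 1.022 ≈ 1.24482.
Nominal growth factor: 1.20900. Real growth factor = 1.20900 / 1.24482 ≈ 0.97122.
Annualized: 0.97122^(1/4) − 1 ≈ -0.00727.

-0.73%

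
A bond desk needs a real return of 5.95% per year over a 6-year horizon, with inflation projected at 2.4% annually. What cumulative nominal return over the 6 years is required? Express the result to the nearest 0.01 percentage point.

Required annual nominal rate: (1+5.95%)(1+2.4%) − 1 = 8.4928%.
Cumulative over 6 years: (1 + 0.084928)^6 − 1 ≈ 0.63082.

63.08%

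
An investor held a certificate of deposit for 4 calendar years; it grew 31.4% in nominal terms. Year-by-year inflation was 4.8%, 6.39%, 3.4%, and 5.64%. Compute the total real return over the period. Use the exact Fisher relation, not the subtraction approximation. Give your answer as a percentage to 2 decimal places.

7.89%

Cumulative inflation factor: 1.048 × 1.0639 × 1.034 × 1.0564 ≈ 1.21790.
Nominal growth factor: 1.31400. Real growth factor = 1.31400 / 1.21790 ≈ 1.07891.
Total real return ≈ 7.8908%.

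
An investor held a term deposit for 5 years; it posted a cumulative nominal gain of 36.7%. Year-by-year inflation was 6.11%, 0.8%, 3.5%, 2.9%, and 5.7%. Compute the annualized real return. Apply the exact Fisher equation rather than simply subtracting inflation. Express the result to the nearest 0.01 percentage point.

2.57%

Cumulative inflation factor: 1.0611 × 1.008 × 1.035 × 1.029 × 1.057 ≈ 1.20406.
Nominal growth factor: 1.36700. Real growth factor = 1.36700 / 1.20406 ≈ 1.13533.
Annualized: 1.13533^(1/5) − 1 ≈ 0.02571.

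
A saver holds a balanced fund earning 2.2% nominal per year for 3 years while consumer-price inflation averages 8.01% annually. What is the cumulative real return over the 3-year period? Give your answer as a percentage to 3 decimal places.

-15.285%

The annual real rate is (1+2.2%)/(1+8.01%) − 1 = -5.3791%.
Compounded over 3 years: (1 + -0.053791)^3 − 1 ≈ -0.15285.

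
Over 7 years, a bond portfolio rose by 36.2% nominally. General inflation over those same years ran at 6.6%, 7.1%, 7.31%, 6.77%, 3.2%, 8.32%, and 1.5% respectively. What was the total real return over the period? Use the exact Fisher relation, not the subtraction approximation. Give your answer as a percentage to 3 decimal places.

-8.233%

Cumulative inflation factor: 1.066 × 1.071 × 1.0731 × 1.0677 × 1.032 × 1.0832 × 1.015 ≈ 1.48419.
Nominal growth factor: 1.36200. Real growth factor = 1.36200 / 1.48419 ≈ 0.91767.
Total real return ≈ -8.2330%.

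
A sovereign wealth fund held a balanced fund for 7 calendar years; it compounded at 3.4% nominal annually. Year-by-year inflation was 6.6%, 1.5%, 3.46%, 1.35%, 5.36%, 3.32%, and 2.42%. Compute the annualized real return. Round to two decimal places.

Cumulative inflation factor: 1.066 × 1.015 × 1.0346 × 1.0135 × 1.0536 × 1.0332 × 1.0242 ≈ 1.26492.
Nominal growth factor: 1.26370. Real growth factor = 1.26370 / 1.26492 ≈ 0.99903.
Annualized: 0.99903^(1/7) − 1 ≈ -0.00014.

-0.01%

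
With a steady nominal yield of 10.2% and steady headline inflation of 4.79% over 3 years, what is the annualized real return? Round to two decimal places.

5.16%

With constant rates the annual real return is the same each year: (1+10.2%)/(1+4.79%) − 1 = 0.05163.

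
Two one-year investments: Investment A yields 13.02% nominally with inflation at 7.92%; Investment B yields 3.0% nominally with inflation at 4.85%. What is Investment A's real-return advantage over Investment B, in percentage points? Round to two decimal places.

Investment A real return: 1.1302/1.0792 − 1 = 4.726%.
Investment B real return: 1.030/1.0485 − 1 = -1.764%.
Difference: 4.726 − (-1.764) = 6.490 pp.

6.49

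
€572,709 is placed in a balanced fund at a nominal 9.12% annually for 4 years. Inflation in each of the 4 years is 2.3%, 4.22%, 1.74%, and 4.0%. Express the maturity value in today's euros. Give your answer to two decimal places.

Nominal value at maturity: €572,709 × (1 + 9.12%)^4 ≈ €811,991.41.
Price-level factor over 4 years: 1.023 × 1.0422 × 1.0174 × 1.040 ≈ 1.1281108472.
Dividing the nominal maturity value by the price-level factor gives the value in today's money.

€719,779.81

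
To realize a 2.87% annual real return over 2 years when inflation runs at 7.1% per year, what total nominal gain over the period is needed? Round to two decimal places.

Required annual nominal rate: (1+2.87%)(1+7.1%) − 1 = 10.17377%.
Cumulative over 2 years: (1 + 0.1017377)^2 − 1 ≈ 0.21383.

21.38%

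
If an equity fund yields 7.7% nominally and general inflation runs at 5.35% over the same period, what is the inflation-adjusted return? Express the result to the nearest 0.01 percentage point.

Real return via the Fisher equation: (1 + 7.7%)/(1 + 5.35%) − 1 = 1.077/1.0535 − 1 ≈ 0.02231.

2.23%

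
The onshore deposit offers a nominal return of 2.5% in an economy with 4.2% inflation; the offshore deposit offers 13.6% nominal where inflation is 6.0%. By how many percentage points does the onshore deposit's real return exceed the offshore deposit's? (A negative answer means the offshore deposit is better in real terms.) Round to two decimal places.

-8.80

The onshore deposit real return: 1.025/1.042 − 1 = -1.631%.
The offshore deposit real return: 1.136/1.060 − 1 = 7.170%.
Difference: -1.631 − 7.170 = -8.801 pp.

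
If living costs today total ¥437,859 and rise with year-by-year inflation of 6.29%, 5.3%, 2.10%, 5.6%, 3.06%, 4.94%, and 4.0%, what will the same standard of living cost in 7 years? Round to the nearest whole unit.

¥594,305

Cumulative price-level factor: 1.0629 × 1.053 × 1.0210 × 1.056 × 1.0306 × 1.0494 × 1.040 ≈ 1.3572972707.
The nominal amount required is ¥437,859 scaled up by that factor.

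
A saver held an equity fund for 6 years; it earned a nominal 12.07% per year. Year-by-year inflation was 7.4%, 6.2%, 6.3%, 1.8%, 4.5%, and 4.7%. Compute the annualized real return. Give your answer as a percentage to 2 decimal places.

Cumulative inflation factor: 1.074 × 1.062 × 1.063 × 1.018 × 1.045 × 1.047 ≈ 1.35043.
Nominal growth factor: 1.98124. Real growth factor = 1.98124 / 1.35043 ≈ 1.46711.
Annualized: 1.46711^(1/6) − 1 ≈ 0.06597.

6.60%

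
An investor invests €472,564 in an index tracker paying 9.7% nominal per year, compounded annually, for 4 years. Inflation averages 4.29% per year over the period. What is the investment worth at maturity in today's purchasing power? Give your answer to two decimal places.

€578,517.46

Nominal value at maturity: €472,564 × (1 + 9.7%)^4 ≈ €684,363.98.
Price-level factor over 4 years: (1 + 4.29%)^4 ≈ 1.1829616615.
Dividing the nominal maturity value by the price-level factor gives the value in today's money.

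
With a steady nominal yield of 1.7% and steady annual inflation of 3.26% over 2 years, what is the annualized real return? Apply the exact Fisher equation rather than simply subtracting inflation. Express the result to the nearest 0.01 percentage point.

-1.51%

With constant rates the annual real return is the same each year: (1+1.7%)/(1+3.26%) − 1 = -0.01511.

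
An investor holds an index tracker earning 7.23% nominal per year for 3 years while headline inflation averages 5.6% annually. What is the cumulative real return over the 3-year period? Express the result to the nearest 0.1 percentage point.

4.7%

The annual real rate is (1+7.23%)/(1+5.6%) − 1 = 1.5436%.
Compounded over 3 years: (1 + 0.015436)^3 − 1 ≈ 0.04703.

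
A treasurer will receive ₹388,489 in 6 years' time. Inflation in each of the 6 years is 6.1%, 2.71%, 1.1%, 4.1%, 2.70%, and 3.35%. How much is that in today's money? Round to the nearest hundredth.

₹319,130.13

Price-level factor over 6 years: 1.061 × 1.0271 × 1.011 × 1.041 × 1.0270 × 1.0335 ≈ 1.2173372818.
Purchasing power today: ₹388,489 divided by that factor.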